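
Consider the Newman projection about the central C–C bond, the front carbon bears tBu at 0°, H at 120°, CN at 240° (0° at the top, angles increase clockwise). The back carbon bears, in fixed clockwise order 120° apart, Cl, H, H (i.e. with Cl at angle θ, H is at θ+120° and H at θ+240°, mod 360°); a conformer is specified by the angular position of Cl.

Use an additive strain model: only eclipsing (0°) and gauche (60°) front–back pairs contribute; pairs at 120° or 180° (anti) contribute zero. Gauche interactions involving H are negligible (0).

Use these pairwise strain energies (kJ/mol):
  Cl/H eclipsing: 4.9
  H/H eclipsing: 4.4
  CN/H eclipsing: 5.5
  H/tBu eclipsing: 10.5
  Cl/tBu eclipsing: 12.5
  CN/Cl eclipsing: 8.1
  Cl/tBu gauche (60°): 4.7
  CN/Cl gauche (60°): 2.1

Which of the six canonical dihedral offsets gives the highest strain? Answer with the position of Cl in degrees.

240°

Cl at 0° (eclipsed): tBu(0°)/Cl(0°) eclipsed 12.5; H(120°)/H(120°) eclipsed 4.4; CN(240°)/H(240°) eclipsed 5.5 → 22.4 kJ/mol.
Cl at 60° (staggered): tBu(0°)/Cl(60°) gauche 4.7 → 4.7 kJ/mol.
Cl at 120° (eclipsed): tBu(0°)/H(0°) eclipsed 10.5; H(120°)/Cl(120°) eclipsed 4.9; CN(240°)/H(240°) eclipsed 5.5 → 20.9 kJ/mol.
Cl at 180° (staggered): CN(240°)/Cl(180°) gauche 2.1 → 2.1 kJ/mol.
Cl at 240° (eclipsed): tBu(0°)/H(0°) eclipsed 10.5; H(120°)/H(120°) eclipsed 4.4; CN(240°)/Cl(240°) eclipsed 8.1 → 23.0 kJ/mol.
Cl at 300° (staggered): tBu(0°)/Cl(300°) gauche 4.7; CN(240°)/Cl(300°) gauche 2.1 → 6.8 kJ/mol.
The maximum (23.0 kJ/mol) occurs with Cl at 240°.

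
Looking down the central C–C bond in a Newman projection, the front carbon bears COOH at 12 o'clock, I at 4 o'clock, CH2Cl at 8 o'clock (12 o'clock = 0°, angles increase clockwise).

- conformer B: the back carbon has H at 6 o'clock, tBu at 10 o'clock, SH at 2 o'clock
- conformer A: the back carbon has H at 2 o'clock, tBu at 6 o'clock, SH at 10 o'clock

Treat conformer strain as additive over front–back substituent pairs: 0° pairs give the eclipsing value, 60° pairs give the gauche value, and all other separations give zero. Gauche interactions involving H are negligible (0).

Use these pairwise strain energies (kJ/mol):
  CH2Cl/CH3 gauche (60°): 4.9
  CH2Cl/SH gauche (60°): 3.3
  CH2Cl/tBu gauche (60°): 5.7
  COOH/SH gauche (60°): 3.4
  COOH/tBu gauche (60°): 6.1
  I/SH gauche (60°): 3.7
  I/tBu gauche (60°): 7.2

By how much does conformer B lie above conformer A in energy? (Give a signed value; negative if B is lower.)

-0.7 kJ/mol

B (staggered): COOH(0°)/tBu(300°) gauche 6.1; COOH(0°)/SH(60°) gauche 3.4; I(120°)/SH(60°) gauche 3.7; CH2Cl(240°)/tBu(300°) gauche 5.7 → 18.9 kJ/mol.
A (staggered): COOH(0°)/SH(300°) gauche 3.4; I(120°)/tBu(180°) gauche 7.2; CH2Cl(240°)/tBu(180°) gauche 5.7; CH2Cl(240°)/SH(300°) gauche 3.3 → 19.6 kJ/mol.
E(B) − E(A) = 18.9 − 19.6 = -0.7 kJ/mol.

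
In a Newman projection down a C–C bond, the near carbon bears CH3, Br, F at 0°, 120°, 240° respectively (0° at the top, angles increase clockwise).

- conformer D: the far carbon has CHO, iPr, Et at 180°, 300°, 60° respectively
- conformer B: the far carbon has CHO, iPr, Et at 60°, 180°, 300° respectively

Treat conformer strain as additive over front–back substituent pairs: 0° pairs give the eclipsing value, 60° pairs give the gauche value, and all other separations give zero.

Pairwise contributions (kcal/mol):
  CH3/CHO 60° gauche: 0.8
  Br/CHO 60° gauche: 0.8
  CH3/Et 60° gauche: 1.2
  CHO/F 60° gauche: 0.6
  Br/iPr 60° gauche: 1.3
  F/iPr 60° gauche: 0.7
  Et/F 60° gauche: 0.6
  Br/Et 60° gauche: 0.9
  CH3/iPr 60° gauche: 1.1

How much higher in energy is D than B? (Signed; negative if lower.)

-0.1 kcal/mol

D is staggered. CH3 at 0° is gauche with iPr at 300° (1.1); CH3 at 0° is gauche with Et at 60° (1.2); Br at 120° is gauche with CHO at 180° (0.8); Br at 120° is gauche with Et at 60° (0.9); F at 240° is gauche with CHO at 180° (0.6); F at 240° is gauche with iPr at 300° (0.7). Total 5.3 kcal/mol.
B is staggered. CH3 at 0° is gauche with CHO at 60° (0.8); CH3 at 0° is gauche with Et at 300° (1.2); Br at 120° is gauche with CHO at 60° (0.8); Br at 120° is gauche with iPr at 180° (1.3); F at 240° is gauche with iPr at 180° (0.7); F at 240° is gauche with Et at 300° (0.6). Total 5.4 kcal/mol.
E(D) − E(B) = 5.3 − 5.4 = -0.1 kcal/mol.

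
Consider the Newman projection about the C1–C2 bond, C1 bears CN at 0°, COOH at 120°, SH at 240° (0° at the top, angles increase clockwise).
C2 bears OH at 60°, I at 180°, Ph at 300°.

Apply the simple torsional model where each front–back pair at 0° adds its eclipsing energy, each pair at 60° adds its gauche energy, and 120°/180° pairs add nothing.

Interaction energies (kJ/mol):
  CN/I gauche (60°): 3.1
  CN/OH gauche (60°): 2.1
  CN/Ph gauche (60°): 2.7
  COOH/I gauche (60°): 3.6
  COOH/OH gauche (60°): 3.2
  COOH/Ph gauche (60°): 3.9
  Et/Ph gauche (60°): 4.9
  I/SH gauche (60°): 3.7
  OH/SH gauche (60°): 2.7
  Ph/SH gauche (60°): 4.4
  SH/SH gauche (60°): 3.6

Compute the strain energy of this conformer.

19.7 kJ/mol

This conformer (staggered): CN(0°)/OH(60°) gauche 2.1; CN(0°)/Ph(300°) gauche 2.7; COOH(120°)/OH(60°) gauche 3.2; COOH(120°)/I(180°) gauche 3.6; SH(240°)/I(180°) gauche 3.7; SH(240°)/Ph(300°) gauche 4.4 → 19.7 kJ/mol.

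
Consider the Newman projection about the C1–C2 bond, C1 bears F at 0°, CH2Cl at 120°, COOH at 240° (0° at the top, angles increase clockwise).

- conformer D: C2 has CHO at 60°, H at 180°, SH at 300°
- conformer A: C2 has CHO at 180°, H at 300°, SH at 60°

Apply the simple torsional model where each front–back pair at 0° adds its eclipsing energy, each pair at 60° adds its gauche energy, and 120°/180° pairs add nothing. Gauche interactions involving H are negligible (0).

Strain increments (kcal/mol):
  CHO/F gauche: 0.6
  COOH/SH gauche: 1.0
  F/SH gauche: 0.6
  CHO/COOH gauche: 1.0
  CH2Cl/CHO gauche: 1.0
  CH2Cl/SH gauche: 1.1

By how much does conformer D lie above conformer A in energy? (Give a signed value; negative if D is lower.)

D (staggered): F(0°)/CHO(60°) gauche 0.6; F(0°)/SH(300°) gauche 0.6; CH2Cl(120°)/CHO(60°) gauche 1.0; COOH(240°)/SH(300°) gauche 1.0 → 3.2 kcal/mol.
A (staggered): F(0°)/SH(60°) gauche 0.6; CH2Cl(120°)/CHO(180°) gauche 1.0; CH2Cl(120°)/SH(60°) gauche 1.1; COOH(240°)/CHO(180°) gauche 1.0 → 3.7 kcal/mol.
E(D) − E(A) = 3.2 − 3.7 = -0.5 kcal/mol.

-0.5 kcal/mol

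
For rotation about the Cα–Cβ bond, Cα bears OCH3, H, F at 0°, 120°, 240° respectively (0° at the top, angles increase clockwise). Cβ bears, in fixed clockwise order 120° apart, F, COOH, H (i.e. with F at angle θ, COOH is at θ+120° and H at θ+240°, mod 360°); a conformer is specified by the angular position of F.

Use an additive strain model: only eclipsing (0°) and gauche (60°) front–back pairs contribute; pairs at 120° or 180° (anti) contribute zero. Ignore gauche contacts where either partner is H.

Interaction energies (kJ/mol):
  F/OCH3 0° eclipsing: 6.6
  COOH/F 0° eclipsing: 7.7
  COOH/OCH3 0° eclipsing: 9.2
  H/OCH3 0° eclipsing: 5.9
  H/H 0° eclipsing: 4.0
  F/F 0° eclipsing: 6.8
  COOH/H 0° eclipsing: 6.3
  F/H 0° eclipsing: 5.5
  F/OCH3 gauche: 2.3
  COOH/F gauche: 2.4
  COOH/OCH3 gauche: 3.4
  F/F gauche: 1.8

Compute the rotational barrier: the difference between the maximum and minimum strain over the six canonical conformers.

F at 0° is eclipsed. OCH3 at 0° is eclipsed with F at 0° (6.6); H at 120° is eclipsed with COOH at 120° (6.3); F at 240° is eclipsed with H at 240° (5.5). Total 18.4 kJ/mol.
F at 60° is staggered. OCH3 at 0° is gauche with F at 60° (2.3); F at 240° is gauche with COOH at 180° (2.4). Total 4.7 kJ/mol.
F at 120° is eclipsed. OCH3 at 0° is eclipsed with H at 0° (5.9); H at 120° is eclipsed with F at 120° (5.5); F at 240° is eclipsed with COOH at 240° (7.7). Total 19.1 kJ/mol.
F at 180° is staggered. OCH3 at 0° is gauche with COOH at 300° (3.4); F at 240° is gauche with F at 180° (1.8); F at 240° is gauche with COOH at 300° (2.4). Total 7.6 kJ/mol.
F at 240° is eclipsed. OCH3 at 0° is eclipsed with COOH at 0° (9.2); H at 120° is eclipsed with H at 120° (4.0); F at 240° is eclipsed with F at 240° (6.8). Total 20.0 kJ/mol.
F at 300° is staggered. OCH3 at 0° is gauche with F at 300° (2.3); OCH3 at 0° is gauche with COOH at 60° (3.4); F at 240° is gauche with F at 300° (1.8). Total 7.5 kJ/mol.
Max at 240° (20.0 kJ/mol), min at 60° (4.7 kJ/mol); barrier = 15.3 kJ/mol.

15.3 kJ/mol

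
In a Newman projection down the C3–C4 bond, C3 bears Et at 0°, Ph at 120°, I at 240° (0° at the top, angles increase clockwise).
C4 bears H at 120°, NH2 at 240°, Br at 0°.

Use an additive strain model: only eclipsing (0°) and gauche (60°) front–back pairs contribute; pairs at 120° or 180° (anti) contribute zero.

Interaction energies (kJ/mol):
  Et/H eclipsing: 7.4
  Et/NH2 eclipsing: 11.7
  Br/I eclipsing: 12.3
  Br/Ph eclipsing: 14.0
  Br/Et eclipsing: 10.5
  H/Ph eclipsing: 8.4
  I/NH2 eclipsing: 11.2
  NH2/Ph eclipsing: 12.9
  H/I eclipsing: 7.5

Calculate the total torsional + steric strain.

30.1 kJ/mol

This conformer (eclipsed): Et(0°)/Br(0°) eclipsed 10.5; Ph(120°)/H(120°) eclipsed 8.4; I(240°)/NH2(240°) eclipsed 11.2 → 30.1 kJ/mol.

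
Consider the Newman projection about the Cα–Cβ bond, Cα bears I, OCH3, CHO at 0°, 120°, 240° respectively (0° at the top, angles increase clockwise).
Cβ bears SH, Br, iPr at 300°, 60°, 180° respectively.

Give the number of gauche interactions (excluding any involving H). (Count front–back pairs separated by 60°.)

Non-H gauche pairs: I(0°)/SH(300°); I(0°)/Br(60°); OCH3(120°)/Br(60°); OCH3(120°)/iPr(180°); CHO(240°)/SH(300°); CHO(240°)/iPr(180°) — 6 interactions.

6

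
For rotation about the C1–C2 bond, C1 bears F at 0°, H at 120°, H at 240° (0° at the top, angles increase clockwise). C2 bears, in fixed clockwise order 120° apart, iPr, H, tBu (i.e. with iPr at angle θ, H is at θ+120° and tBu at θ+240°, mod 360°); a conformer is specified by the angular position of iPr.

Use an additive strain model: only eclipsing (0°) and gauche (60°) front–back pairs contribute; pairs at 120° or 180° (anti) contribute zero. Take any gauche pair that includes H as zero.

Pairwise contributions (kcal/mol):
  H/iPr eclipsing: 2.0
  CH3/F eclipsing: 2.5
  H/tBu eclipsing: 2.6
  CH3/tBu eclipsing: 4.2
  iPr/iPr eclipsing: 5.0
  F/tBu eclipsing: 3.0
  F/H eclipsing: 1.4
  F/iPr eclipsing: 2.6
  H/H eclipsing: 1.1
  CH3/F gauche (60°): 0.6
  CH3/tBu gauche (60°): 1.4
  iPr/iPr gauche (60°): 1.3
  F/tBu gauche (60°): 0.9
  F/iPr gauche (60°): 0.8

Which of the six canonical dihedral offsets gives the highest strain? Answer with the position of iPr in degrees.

iPr at 0° is eclipsed. F at 0° is eclipsed with iPr at 0° (2.6); H at 120° is eclipsed with H at 120° (1.1); H at 240° is eclipsed with tBu at 240° (2.6). Total 6.3 kcal/mol.
iPr at 60° is staggered. F at 0° is gauche with iPr at 60° (0.8); F at 0° is gauche with tBu at 300° (0.9). Total 1.7 kcal/mol.
iPr at 120° is eclipsed. F at 0° is eclipsed with tBu at 0° (3.0); H at 120° is eclipsed with iPr at 120° (2.0); H at 240° is eclipsed with H at 240° (1.1). Total 6.1 kcal/mol.
iPr at 180° is staggered. F at 0° is gauche with tBu at 60° (0.9). Total 0.9 kcal/mol.
iPr at 240° is eclipsed. F at 0° is eclipsed with H at 0° (1.4); H at 120° is eclipsed with tBu at 120° (2.6); H at 240° is eclipsed with iPr at 240° (2.0). Total 6.0 kcal/mol.
iPr at 300° is staggered. F at 0° is gauche with iPr at 300° (0.8). Total 0.8 kcal/mol.
The maximum (6.3 kcal/mol) occurs with iPr at 0°.

0°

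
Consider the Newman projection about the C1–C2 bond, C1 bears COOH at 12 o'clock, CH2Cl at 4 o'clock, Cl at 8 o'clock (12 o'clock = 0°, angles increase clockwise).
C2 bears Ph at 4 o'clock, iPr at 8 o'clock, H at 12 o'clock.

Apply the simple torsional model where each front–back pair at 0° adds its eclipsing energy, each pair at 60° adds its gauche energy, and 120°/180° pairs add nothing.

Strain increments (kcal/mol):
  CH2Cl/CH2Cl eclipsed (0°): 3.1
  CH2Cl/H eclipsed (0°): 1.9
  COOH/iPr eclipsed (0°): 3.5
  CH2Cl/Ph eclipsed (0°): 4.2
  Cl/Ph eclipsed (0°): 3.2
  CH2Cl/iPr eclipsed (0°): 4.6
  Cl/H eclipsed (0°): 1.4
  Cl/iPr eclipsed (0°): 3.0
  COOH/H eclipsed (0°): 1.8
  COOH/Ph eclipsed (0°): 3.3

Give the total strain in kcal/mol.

This conformer (eclipsed): COOH(0°)/H(0°) eclipsed 1.8; CH2Cl(120°)/Ph(120°) eclipsed 4.2; Cl(240°)/iPr(240°) eclipsed 3.0 → 9.0 kcal/mol.

9.0 kcal/mol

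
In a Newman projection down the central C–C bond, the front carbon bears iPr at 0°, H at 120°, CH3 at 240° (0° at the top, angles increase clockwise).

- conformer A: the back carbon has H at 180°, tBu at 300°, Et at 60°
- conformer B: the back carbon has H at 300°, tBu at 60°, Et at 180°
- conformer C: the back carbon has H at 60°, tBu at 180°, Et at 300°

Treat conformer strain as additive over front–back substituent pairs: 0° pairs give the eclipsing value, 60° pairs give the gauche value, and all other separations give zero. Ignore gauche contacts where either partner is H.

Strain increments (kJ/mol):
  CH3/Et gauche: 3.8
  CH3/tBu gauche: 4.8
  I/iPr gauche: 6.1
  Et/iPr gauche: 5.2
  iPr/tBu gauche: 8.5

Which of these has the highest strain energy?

A (staggered): iPr(0°)/tBu(300°) gauche 8.5; iPr(0°)/Et(60°) gauche 5.2; CH3(240°)/tBu(300°) gauche 4.8 → 18.5 kJ/mol.
B (staggered): iPr(0°)/tBu(60°) gauche 8.5; CH3(240°)/Et(180°) gauche 3.8 → 12.3 kJ/mol.
C (staggered): iPr(0°)/Et(300°) gauche 5.2; CH3(240°)/tBu(180°) gauche 4.8; CH3(240°)/Et(300°) gauche 3.8 → 13.8 kJ/mol.
A has the highest total (18.5 kJ/mol).

A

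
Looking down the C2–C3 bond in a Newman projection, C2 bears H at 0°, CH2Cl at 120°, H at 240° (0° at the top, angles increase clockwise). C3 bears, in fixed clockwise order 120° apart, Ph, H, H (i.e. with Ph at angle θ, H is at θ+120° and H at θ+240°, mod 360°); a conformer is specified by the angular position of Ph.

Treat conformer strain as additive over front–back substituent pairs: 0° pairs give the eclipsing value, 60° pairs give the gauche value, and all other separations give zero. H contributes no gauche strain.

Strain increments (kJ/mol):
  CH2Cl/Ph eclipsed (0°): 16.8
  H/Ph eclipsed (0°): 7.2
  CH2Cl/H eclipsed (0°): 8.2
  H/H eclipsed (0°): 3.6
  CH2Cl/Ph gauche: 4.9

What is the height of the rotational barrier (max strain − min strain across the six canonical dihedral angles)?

Ph at 0° (eclipsed): H–Ph eclipsed, CH2Cl–H eclipsed, H–H eclipsed; 7.2 + 8.2 + 3.6 = 19.0 kJ/mol.
Ph at 60° (staggered): CH2Cl–Ph gauche; 4.9 = 4.9 kJ/mol.
Ph at 120° (eclipsed): H–H eclipsed, CH2Cl–Ph eclipsed, H–H eclipsed; 3.6 + 16.8 + 3.6 = 24.0 kJ/mol.
Ph at 180° (staggered): CH2Cl–Ph gauche; 4.9 = 4.9 kJ/mol.
Ph at 240° (eclipsed): H–H eclipsed, CH2Cl–H eclipsed, H–Ph eclipsed; 3.6 + 8.2 + 7.2 = 19.0 kJ/mol.
Ph at 300° (staggered): no non-H gauche contacts → 0.0 kJ/mol.
Max at 120° (24.0 kJ/mol), min at 300° (0.0 kJ/mol); barrier = 24.0 kJ/mol.

24.0 kJ/mol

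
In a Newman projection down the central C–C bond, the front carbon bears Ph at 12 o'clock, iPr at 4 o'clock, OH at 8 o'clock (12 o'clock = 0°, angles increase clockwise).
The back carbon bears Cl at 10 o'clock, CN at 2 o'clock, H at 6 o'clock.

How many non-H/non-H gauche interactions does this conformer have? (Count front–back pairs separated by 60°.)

4

Non-H gauche pairs: Ph(0°)/Cl(300°); Ph(0°)/CN(60°); iPr(120°)/CN(60°); OH(240°)/Cl(300°) — 4 interactions.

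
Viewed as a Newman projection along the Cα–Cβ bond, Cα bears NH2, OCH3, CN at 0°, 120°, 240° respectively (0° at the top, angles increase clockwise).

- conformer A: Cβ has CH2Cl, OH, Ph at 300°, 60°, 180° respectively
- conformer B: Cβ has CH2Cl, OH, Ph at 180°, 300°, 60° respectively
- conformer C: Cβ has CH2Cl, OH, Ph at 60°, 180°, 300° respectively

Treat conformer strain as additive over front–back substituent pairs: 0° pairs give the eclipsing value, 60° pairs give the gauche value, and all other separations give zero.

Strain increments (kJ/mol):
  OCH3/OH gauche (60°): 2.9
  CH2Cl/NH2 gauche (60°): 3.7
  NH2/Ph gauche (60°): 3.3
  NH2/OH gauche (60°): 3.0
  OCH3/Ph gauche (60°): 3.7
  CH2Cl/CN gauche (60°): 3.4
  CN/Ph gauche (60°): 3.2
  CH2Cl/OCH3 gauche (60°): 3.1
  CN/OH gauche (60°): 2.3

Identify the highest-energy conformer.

A (staggered): NH2(0°)/CH2Cl(300°) gauche 3.7; NH2(0°)/OH(60°) gauche 3.0; OCH3(120°)/OH(60°) gauche 2.9; OCH3(120°)/Ph(180°) gauche 3.7; CN(240°)/CH2Cl(300°) gauche 3.4; CN(240°)/Ph(180°) gauche 3.2 → 19.9 kJ/mol.
B (staggered): NH2(0°)/OH(300°) gauche 3.0; NH2(0°)/Ph(60°) gauche 3.3; OCH3(120°)/CH2Cl(180°) gauche 3.1; OCH3(120°)/Ph(60°) gauche 3.7; CN(240°)/CH2Cl(180°) gauche 3.4; CN(240°)/OH(300°) gauche 2.3 → 18.8 kJ/mol.
C (staggered): NH2(0°)/CH2Cl(60°) gauche 3.7; NH2(0°)/Ph(300°) gauche 3.3; OCH3(120°)/CH2Cl(60°) gauche 3.1; OCH3(120°)/OH(180°) gauche 2.9; CN(240°)/OH(180°) gauche 2.3; CN(240°)/Ph(300°) gauche 3.2 → 18.5 kJ/mol.
A has the highest total (19.9 kJ/mol).

A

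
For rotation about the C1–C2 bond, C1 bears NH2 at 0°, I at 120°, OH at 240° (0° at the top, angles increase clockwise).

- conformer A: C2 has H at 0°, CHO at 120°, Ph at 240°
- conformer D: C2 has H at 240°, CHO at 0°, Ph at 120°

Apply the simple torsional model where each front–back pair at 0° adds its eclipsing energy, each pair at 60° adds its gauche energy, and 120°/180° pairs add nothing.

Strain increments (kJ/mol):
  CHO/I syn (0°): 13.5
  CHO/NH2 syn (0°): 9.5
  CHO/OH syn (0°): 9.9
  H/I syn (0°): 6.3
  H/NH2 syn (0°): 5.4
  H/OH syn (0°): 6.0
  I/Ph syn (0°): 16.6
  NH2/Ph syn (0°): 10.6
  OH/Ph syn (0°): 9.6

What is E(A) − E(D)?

A (eclipsed): NH2(0°)/H(0°) eclipsed 5.4; I(120°)/CHO(120°) eclipsed 13.5; OH(240°)/Ph(240°) eclipsed 9.6 → 28.5 kJ/mol.
D (eclipsed): NH2(0°)/CHO(0°) eclipsed 9.5; I(120°)/Ph(120°) eclipsed 16.6; OH(240°)/H(240°) eclipsed 6.0 → 32.1 kJ/mol.
E(A) − E(D) = 28.5 − 32.1 = -3.6 kJ/mol.

-3.6 kJ/mol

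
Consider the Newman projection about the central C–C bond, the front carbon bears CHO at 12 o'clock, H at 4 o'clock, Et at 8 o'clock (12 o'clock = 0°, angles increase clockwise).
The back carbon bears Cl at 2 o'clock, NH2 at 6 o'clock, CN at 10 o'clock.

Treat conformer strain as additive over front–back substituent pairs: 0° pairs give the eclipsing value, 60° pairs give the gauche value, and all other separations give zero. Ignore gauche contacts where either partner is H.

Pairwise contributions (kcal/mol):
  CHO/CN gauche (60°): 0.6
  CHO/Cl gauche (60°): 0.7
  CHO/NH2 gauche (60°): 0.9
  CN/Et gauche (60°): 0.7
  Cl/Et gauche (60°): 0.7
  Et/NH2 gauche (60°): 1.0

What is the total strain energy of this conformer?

This conformer (staggered): CHO–Cl gauche, CHO–CN gauche, Et–NH2 gauche, Et–CN gauche; 0.7 + 0.6 + 1.0 + 0.7 = 3.0 kcal/mol.

3.0 kcal/mol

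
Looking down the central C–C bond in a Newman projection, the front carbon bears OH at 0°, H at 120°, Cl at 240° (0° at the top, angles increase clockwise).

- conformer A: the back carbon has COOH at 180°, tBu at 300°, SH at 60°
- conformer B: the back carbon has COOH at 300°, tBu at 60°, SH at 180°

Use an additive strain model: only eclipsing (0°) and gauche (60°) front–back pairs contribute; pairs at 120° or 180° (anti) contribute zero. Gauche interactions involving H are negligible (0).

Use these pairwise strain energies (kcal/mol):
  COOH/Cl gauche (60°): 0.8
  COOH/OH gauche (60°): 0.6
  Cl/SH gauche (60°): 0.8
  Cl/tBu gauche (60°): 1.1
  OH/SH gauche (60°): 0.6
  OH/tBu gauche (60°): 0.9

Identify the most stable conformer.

A (staggered): OH–tBu gauche, OH–SH gauche, Cl–COOH gauche, Cl–tBu gauche; 0.9 + 0.6 + 0.8 + 1.1 = 3.4 kcal/mol.
B (staggered): OH–COOH gauche, OH–tBu gauche, Cl–COOH gauche, Cl–SH gauche; 0.6 + 0.9 + 0.8 + 0.8 = 3.1 kcal/mol.
B has the lowest total (3.1 kcal/mol).

B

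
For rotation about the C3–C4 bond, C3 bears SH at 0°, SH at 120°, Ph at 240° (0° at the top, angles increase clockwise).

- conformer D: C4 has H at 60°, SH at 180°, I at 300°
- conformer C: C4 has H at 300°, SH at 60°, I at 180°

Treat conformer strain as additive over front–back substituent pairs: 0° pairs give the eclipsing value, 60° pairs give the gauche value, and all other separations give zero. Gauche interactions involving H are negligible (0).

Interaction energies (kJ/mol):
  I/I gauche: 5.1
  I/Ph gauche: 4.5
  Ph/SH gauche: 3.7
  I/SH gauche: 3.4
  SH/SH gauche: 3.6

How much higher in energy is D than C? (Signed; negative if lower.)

D is staggered. SH at 0° is gauche with I at 300° (3.4); SH at 120° is gauche with SH at 180° (3.6); Ph at 240° is gauche with SH at 180° (3.7); Ph at 240° is gauche with I at 300° (4.5). Total 15.2 kJ/mol.
C is staggered. SH at 0° is gauche with SH at 60° (3.6); SH at 120° is gauche with SH at 60° (3.6); SH at 120° is gauche with I at 180° (3.4); Ph at 240° is gauche with I at 180° (4.5). Total 15.1 kJ/mol.
E(D) − E(C) = 15.2 − 15.1 = +0.1 kJ/mol.

+0.1 kJ/mol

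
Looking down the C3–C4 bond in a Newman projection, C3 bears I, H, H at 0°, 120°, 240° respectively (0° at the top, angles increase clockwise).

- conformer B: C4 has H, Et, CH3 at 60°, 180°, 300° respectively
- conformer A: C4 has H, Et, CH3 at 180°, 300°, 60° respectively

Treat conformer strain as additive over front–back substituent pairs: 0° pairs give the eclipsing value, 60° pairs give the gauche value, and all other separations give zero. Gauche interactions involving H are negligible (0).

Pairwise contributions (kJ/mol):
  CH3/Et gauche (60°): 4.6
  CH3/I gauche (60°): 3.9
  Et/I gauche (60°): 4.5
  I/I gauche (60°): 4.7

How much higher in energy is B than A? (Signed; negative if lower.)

-4.5 kJ/mol

B (staggered): I(0°)/CH3(300°) gauche 3.9 → 3.9 kJ/mol.
A (staggered): I(0°)/Et(300°) gauche 4.5; I(0°)/CH3(60°) gauche 3.9 → 8.4 kJ/mol.
E(B) − E(A) = 3.9 − 8.4 = -4.5 kJ/mol.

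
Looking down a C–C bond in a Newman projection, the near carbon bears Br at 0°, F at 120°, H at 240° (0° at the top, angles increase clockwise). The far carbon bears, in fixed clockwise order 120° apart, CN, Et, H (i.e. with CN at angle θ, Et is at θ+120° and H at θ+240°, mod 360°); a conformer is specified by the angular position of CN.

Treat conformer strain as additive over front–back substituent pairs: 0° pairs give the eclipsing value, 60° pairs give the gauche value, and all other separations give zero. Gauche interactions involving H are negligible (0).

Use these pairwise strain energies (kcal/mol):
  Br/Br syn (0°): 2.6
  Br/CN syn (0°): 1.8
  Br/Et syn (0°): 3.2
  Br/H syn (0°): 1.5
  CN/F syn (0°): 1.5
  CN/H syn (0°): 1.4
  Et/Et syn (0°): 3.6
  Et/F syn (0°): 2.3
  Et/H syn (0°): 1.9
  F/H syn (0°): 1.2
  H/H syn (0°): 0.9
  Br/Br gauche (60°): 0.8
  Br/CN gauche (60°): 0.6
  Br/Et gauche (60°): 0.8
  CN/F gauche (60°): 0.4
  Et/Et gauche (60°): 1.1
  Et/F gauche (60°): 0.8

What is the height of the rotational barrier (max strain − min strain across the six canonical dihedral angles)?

4.6 kcal/mol

CN at 0° (eclipsed): Br(0°)/CN(0°) eclipsed 1.8; F(120°)/Et(120°) eclipsed 2.3; H(240°)/H(240°) eclipsed 0.9 → 5.0 kcal/mol.
CN at 60° (staggered): Br(0°)/CN(60°) gauche 0.6; F(120°)/CN(60°) gauche 0.4; F(120°)/Et(180°) gauche 0.8 → 1.8 kcal/mol.
CN at 120° (eclipsed): Br(0°)/H(0°) eclipsed 1.5; F(120°)/CN(120°) eclipsed 1.5; H(240°)/Et(240°) eclipsed 1.9 → 4.9 kcal/mol.
CN at 180° (staggered): Br(0°)/Et(300°) gauche 0.8; F(120°)/CN(180°) gauche 0.4 → 1.2 kcal/mol.
CN at 240° (eclipsed): Br(0°)/Et(0°) eclipsed 3.2; F(120°)/H(120°) eclipsed 1.2; H(240°)/CN(240°) eclipsed 1.4 → 5.8 kcal/mol.
CN at 300° (staggered): Br(0°)/CN(300°) gauche 0.6; Br(0°)/Et(60°) gauche 0.8; F(120°)/Et(60°) gauche 0.8 → 2.2 kcal/mol.
Max at 240° (5.8 kcal/mol), min at 180° (1.2 kcal/mol); barrier = 4.6 kcal/mol.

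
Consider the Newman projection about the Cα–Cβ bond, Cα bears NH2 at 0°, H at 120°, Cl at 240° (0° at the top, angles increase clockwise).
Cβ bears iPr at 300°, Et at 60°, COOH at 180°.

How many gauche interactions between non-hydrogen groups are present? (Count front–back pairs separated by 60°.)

Non-H gauche pairs: NH2(0°)/iPr(300°); NH2(0°)/Et(60°); Cl(240°)/iPr(300°); Cl(240°)/COOH(180°) — 4 interactions.

4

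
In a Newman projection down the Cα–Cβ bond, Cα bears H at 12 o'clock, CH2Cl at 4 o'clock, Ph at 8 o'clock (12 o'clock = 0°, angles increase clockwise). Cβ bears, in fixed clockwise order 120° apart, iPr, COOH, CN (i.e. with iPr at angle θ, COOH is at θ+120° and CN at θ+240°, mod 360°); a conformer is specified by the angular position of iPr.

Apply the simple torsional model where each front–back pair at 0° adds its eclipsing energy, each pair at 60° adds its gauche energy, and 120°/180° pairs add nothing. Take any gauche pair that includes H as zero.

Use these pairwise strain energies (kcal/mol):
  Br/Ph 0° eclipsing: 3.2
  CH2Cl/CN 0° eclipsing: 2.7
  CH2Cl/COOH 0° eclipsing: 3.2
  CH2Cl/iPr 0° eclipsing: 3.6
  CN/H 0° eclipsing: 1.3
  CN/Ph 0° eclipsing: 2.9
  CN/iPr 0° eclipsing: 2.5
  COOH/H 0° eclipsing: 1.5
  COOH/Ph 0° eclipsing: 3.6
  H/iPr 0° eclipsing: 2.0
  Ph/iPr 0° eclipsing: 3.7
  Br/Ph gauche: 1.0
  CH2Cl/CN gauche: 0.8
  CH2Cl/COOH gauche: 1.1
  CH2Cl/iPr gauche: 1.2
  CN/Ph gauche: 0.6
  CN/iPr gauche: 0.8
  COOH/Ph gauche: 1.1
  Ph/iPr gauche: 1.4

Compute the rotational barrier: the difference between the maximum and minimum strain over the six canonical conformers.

4.6 kcal/mol

iPr at 0° (eclipsed): H–iPr eclipsed, CH2Cl–COOH eclipsed, Ph–CN eclipsed; 2.0 + 3.2 + 2.9 = 8.1 kcal/mol.
iPr at 60° (staggered): CH2Cl–iPr gauche, CH2Cl–COOH gauche, Ph–COOH gauche, Ph–CN gauche; 1.2 + 1.1 + 1.1 + 0.6 = 4.0 kcal/mol.
iPr at 120° (eclipsed): H–CN eclipsed, CH2Cl–iPr eclipsed, Ph–COOH eclipsed; 1.3 + 3.6 + 3.6 = 8.5 kcal/mol.
iPr at 180° (staggered): CH2Cl–iPr gauche, CH2Cl–CN gauche, Ph–iPr gauche, Ph–COOH gauche; 1.2 + 0.8 + 1.4 + 1.1 = 4.5 kcal/mol.
iPr at 240° (eclipsed): H–COOH eclipsed, CH2Cl–CN eclipsed, Ph–iPr eclipsed; 1.5 + 2.7 + 3.7 = 7.9 kcal/mol.
iPr at 300° (staggered): CH2Cl–COOH gauche, CH2Cl–CN gauche, Ph–iPr gauche, Ph–CN gauche; 1.1 + 0.8 + 1.4 + 0.6 = 3.9 kcal/mol.
Max at 120° (8.5 kcal/mol), min at 300° (3.9 kcal/mol); barrier = 4.6 kcal/mol.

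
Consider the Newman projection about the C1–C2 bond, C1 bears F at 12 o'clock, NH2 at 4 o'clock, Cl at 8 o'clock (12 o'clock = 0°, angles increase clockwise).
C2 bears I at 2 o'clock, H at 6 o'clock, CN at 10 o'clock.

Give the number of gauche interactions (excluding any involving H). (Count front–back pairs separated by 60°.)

Non-H gauche pairs: F(0°)/I(60°); F(0°)/CN(300°); NH2(120°)/I(60°); Cl(240°)/CN(300°) — 4 interactions.

4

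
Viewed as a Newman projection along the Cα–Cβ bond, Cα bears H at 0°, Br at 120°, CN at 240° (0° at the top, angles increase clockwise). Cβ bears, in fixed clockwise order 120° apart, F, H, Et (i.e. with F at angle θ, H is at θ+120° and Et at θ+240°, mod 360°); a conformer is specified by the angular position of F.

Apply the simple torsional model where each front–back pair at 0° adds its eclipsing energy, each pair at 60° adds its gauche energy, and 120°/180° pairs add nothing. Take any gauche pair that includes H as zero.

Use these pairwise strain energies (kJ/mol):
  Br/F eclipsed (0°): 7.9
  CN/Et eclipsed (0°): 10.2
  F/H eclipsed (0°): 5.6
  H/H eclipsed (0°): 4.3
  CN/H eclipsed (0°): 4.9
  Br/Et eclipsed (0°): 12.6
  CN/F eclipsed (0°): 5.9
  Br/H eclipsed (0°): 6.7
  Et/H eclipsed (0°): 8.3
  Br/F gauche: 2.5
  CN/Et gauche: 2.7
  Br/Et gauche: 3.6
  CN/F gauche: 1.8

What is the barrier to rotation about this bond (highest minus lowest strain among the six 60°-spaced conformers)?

F at 0° (eclipsed): H–F eclipsed, Br–H eclipsed, CN–Et eclipsed; 5.6 + 6.7 + 10.2 = 22.5 kJ/mol.
F at 60° (staggered): Br–F gauche, CN–Et gauche; 2.5 + 2.7 = 5.2 kJ/mol.
F at 120° (eclipsed): H–Et eclipsed, Br–F eclipsed, CN–H eclipsed; 8.3 + 7.9 + 4.9 = 21.1 kJ/mol.
F at 180° (staggered): Br–F gauche, Br–Et gauche, CN–F gauche; 2.5 + 3.6 + 1.8 = 7.9 kJ/mol.
F at 240° (eclipsed): H–H eclipsed, Br–Et eclipsed, CN–F eclipsed; 4.3 + 12.6 + 5.9 = 22.8 kJ/mol.
F at 300° (staggered): Br–Et gauche, CN–F gauche, CN–Et gauche; 3.6 + 1.8 + 2.7 = 8.1 kJ/mol.
Max at 240° (22.8 kJ/mol), min at 60° (5.2 kJ/mol); barrier = 17.6 kJ/mol.

17.6 kJ/mol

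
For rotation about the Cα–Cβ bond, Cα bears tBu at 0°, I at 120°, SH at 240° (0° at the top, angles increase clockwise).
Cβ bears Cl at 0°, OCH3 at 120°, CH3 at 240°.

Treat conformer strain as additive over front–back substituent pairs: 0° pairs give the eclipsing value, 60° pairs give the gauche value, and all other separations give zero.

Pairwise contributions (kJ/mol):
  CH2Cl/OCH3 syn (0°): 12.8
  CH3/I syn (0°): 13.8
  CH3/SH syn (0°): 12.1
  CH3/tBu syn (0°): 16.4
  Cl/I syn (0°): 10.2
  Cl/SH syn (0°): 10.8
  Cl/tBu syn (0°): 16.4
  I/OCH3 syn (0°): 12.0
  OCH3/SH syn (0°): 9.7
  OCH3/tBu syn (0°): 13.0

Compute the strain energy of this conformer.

This conformer (eclipsed): tBu–Cl eclipsed, I–OCH3 eclipsed, SH–CH3 eclipsed; 16.4 + 12.0 + 12.1 = 40.5 kJ/mol.

40.5 kJ/mol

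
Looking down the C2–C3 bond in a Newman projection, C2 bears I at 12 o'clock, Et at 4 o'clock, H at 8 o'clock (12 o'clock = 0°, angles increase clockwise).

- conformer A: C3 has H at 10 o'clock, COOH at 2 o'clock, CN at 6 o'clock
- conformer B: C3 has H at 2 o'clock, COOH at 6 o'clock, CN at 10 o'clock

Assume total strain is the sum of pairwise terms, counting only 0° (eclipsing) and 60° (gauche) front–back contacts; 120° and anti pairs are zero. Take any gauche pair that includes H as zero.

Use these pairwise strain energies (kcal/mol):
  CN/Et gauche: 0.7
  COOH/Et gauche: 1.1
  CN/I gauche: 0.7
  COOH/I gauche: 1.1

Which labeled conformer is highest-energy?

A (staggered): I–COOH gauche, Et–COOH gauche, Et–CN gauche; 1.1 + 1.1 + 0.7 = 2.9 kcal/mol.
B (staggered): I–CN gauche, Et–COOH gauche; 0.7 + 1.1 = 1.8 kcal/mol.
A has the highest total (2.9 kcal/mol).

A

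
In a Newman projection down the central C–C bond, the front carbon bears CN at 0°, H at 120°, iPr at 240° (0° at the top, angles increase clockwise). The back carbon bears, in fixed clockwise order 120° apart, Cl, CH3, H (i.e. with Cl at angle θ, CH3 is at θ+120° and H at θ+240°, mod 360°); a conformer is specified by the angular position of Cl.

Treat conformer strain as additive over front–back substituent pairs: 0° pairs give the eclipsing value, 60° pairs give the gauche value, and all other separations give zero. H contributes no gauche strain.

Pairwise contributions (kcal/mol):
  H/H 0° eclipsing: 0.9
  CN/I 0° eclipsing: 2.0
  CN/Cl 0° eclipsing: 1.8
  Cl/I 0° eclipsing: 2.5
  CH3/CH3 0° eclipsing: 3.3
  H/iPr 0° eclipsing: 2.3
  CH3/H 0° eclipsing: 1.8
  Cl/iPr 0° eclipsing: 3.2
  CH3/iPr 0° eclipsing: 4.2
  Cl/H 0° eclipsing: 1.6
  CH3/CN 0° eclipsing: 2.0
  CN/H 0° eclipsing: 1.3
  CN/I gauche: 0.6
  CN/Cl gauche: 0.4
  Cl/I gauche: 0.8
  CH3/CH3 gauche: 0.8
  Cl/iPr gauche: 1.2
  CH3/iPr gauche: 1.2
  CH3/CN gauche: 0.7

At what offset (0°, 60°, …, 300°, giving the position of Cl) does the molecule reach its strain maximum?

120°

Cl at 0° (eclipsed): CN(0°)/Cl(0°) eclipsed 1.8; H(120°)/CH3(120°) eclipsed 1.8; iPr(240°)/H(240°) eclipsed 2.3 → 5.9 kcal/mol.
Cl at 60° (staggered): CN(0°)/Cl(60°) gauche 0.4; iPr(240°)/CH3(180°) gauche 1.2 → 1.6 kcal/mol.
Cl at 120° (eclipsed): CN(0°)/H(0°) eclipsed 1.3; H(120°)/Cl(120°) eclipsed 1.6; iPr(240°)/CH3(240°) eclipsed 4.2 → 7.1 kcal/mol.
Cl at 180° (staggered): CN(0°)/CH3(300°) gauche 0.7; iPr(240°)/Cl(180°) gauche 1.2; iPr(240°)/CH3(300°) gauche 1.2 → 3.1 kcal/mol.
Cl at 240° (eclipsed): CN(0°)/CH3(0°) eclipsed 2.0; H(120°)/H(120°) eclipsed 0.9; iPr(240°)/Cl(240°) eclipsed 3.2 → 6.1 kcal/mol.
Cl at 300° (staggered): CN(0°)/Cl(300°) gauche 0.4; CN(0°)/CH3(60°) gauche 0.7; iPr(240°)/Cl(300°) gauche 1.2 → 2.3 kcal/mol.
The maximum (7.1 kcal/mol) occurs with Cl at 120°.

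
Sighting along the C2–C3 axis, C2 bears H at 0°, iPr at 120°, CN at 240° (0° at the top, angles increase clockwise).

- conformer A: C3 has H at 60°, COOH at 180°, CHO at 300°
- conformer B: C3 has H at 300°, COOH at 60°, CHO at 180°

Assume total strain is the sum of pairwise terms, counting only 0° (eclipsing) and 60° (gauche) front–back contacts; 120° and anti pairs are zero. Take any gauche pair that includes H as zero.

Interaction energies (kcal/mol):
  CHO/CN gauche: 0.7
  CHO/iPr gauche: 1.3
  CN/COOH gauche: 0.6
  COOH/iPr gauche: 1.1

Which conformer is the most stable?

A (staggered): iPr(120°)/COOH(180°) gauche 1.1; CN(240°)/COOH(180°) gauche 0.6; CN(240°)/CHO(300°) gauche 0.7 → 2.4 kcal/mol.
B (staggered): iPr(120°)/COOH(60°) gauche 1.1; iPr(120°)/CHO(180°) gauche 1.3; CN(240°)/CHO(180°) gauche 0.7 → 3.1 kcal/mol.
A has the lowest total (2.4 kcal/mol).

A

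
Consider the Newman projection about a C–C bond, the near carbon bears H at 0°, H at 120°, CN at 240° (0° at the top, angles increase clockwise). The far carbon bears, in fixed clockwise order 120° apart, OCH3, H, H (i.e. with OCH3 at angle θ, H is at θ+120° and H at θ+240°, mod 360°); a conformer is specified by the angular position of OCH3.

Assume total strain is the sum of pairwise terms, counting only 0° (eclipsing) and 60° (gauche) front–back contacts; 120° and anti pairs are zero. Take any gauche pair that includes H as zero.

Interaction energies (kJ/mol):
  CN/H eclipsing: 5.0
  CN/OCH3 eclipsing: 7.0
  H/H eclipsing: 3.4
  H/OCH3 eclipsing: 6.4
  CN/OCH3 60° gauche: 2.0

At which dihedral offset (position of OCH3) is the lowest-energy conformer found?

OCH3 at 0° (eclipsed): H–OCH3 eclipsed, H–H eclipsed, CN–H eclipsed; 6.4 + 3.4 + 5.0 = 14.8 kJ/mol.
OCH3 at 60° (staggered): no non-H gauche contacts → 0.0 kJ/mol.
OCH3 at 120° (eclipsed): H–H eclipsed, H–OCH3 eclipsed, CN–H eclipsed; 3.4 + 6.4 + 5.0 = 14.8 kJ/mol.
OCH3 at 180° (staggered): CN–OCH3 gauche; 2.0 = 2.0 kJ/mol.
OCH3 at 240° (eclipsed): H–H eclipsed, H–H eclipsed, CN–OCH3 eclipsed; 3.4 + 3.4 + 7.0 = 13.8 kJ/mol.
OCH3 at 300° (staggered): CN–OCH3 gauche; 2.0 = 2.0 kJ/mol.
The minimum (0.0 kJ/mol) occurs with OCH3 at 60°.

60°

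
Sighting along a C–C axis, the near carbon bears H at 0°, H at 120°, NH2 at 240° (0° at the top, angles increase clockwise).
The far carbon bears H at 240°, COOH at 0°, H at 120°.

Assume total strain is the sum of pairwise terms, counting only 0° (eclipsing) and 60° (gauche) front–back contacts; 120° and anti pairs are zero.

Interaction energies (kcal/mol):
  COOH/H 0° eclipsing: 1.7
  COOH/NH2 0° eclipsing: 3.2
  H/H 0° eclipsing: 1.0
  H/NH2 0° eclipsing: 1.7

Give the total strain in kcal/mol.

This conformer is eclipsed. H at 0° is eclipsed with COOH at 0° (1.7); H at 120° is eclipsed with H at 120° (1.0); NH2 at 240° is eclipsed with H at 240° (1.7). Total 4.4 kcal/mol.

4.4 kcal/mol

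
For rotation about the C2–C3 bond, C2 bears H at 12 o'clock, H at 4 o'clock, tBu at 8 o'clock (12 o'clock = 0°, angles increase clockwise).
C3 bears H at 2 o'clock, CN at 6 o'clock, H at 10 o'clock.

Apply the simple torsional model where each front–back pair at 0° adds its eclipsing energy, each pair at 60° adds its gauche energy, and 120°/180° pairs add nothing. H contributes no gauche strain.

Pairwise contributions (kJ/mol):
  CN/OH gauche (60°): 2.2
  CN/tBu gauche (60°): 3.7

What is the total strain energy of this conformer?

3.7 kJ/mol

This conformer is staggered. tBu at 240° is gauche with CN at 180° (3.7). Total 3.7 kJ/mol.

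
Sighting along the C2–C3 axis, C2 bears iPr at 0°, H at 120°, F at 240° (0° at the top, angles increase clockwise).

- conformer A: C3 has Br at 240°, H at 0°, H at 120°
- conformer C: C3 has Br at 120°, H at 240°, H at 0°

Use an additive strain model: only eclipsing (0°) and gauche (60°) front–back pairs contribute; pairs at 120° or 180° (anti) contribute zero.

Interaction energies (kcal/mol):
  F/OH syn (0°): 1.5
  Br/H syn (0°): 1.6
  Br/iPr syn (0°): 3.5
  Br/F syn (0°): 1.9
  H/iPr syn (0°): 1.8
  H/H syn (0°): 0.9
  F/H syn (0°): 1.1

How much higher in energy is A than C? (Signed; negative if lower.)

A (eclipsed): iPr–H eclipsed, H–H eclipsed, F–Br eclipsed; 1.8 + 0.9 + 1.9 = 4.6 kcal/mol.
C (eclipsed): iPr–H eclipsed, H–Br eclipsed, F–H eclipsed; 1.8 + 1.6 + 1.1 = 4.5 kcal/mol.
E(A) − E(C) = 4.6 − 4.5 = +0.1 kcal/mol.

+0.1 kcal/mol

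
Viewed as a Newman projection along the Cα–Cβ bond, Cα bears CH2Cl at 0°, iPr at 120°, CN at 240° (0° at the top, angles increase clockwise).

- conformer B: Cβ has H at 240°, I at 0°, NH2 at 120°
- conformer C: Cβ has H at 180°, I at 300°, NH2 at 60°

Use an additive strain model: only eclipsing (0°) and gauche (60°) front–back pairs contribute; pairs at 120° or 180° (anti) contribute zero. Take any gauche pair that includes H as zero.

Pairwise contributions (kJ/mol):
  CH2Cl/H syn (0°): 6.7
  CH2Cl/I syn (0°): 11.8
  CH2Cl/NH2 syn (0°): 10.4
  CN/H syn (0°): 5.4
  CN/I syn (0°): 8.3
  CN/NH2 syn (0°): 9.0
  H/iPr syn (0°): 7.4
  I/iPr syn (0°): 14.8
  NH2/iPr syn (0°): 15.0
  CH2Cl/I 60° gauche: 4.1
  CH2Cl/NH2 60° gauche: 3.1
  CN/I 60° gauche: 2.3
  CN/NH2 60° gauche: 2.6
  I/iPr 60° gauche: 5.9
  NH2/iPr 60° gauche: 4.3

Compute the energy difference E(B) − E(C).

+18.4 kJ/mol

B is eclipsed. CH2Cl at 0° is eclipsed with I at 0° (11.8); iPr at 120° is eclipsed with NH2 at 120° (15.0); CN at 240° is eclipsed with H at 240° (5.4). Total 32.2 kJ/mol.
C is staggered. CH2Cl at 0° is gauche with I at 300° (4.1); CH2Cl at 0° is gauche with NH2 at 60° (3.1); iPr at 120° is gauche with NH2 at 60° (4.3); CN at 240° is gauche with I at 300° (2.3). Total 13.8 kJ/mol.
E(B) − E(C) = 32.2 − 13.8 = +18.4 kJ/mol.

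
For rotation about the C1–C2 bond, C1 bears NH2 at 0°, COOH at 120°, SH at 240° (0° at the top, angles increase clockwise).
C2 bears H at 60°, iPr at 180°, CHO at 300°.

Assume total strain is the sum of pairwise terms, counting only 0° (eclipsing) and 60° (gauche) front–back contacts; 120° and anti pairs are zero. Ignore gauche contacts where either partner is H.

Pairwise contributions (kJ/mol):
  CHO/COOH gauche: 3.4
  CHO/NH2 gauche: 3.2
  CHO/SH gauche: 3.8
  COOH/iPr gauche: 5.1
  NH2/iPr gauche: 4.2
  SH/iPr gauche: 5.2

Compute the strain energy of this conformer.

17.3 kJ/mol

This conformer is staggered. NH2 at 0° is gauche with CHO at 300° (3.2); COOH at 120° is gauche with iPr at 180° (5.1); SH at 240° is gauche with iPr at 180° (5.2); SH at 240° is gauche with CHO at 300° (3.8). Total 17.3 kJ/mol.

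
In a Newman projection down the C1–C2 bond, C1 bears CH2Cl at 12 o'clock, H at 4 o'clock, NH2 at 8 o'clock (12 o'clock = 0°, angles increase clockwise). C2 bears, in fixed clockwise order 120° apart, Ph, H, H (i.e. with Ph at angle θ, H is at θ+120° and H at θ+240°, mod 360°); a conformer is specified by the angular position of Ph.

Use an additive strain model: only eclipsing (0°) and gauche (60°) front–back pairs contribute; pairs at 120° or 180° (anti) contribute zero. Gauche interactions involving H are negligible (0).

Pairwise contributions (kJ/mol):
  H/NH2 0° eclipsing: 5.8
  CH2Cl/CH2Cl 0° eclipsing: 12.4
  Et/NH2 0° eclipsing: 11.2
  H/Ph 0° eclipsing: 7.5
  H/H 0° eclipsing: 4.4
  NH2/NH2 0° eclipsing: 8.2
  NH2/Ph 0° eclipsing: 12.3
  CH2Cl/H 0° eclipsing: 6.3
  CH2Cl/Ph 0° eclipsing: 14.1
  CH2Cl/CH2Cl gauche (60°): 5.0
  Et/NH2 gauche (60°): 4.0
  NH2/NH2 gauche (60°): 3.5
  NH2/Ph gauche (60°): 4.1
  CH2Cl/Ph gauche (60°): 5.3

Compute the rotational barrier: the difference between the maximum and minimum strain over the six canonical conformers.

20.2 kJ/mol

Ph at 0° (eclipsed): CH2Cl(0°)/Ph(0°) eclipsed 14.1; H(120°)/H(120°) eclipsed 4.4; NH2(240°)/H(240°) eclipsed 5.8 → 24.3 kJ/mol.
Ph at 60° (staggered): CH2Cl(0°)/Ph(60°) gauche 5.3 → 5.3 kJ/mol.
Ph at 120° (eclipsed): CH2Cl(0°)/H(0°) eclipsed 6.3; H(120°)/Ph(120°) eclipsed 7.5; NH2(240°)/H(240°) eclipsed 5.8 → 19.6 kJ/mol.
Ph at 180° (staggered): NH2(240°)/Ph(180°) gauche 4.1 → 4.1 kJ/mol.
Ph at 240° (eclipsed): CH2Cl(0°)/H(0°) eclipsed 6.3; H(120°)/H(120°) eclipsed 4.4; NH2(240°)/Ph(240°) eclipsed 12.3 → 23.0 kJ/mol.
Ph at 300° (staggered): CH2Cl(0°)/Ph(300°) gauche 5.3; NH2(240°)/Ph(300°) gauche 4.1 → 9.4 kJ/mol.
Max at 0° (24.3 kJ/mol), min at 180° (4.1 kJ/mol); barrier = 20.2 kJ/mol.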